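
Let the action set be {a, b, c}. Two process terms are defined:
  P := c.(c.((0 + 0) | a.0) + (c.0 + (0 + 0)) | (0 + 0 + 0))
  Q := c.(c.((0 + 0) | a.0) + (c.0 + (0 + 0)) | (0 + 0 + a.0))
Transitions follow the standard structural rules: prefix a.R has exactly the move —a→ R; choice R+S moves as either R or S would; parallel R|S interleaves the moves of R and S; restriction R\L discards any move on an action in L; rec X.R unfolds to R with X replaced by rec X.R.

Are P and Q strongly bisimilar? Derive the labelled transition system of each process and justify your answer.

Reachable graph of P (5 states):
  s0 = c.(c.((0 + 0) | a.0) + (c.0 + (0 + 0)) | (0 + 0 + 0)) has moves --c--▸ s1
  s1 = c.((0 + 0) | a.0) + (c.0 + (0 + 0)) | (0 + 0 + 0) has moves --c--▸ s2, --c--▸ s3
  s2 = (0 + 0) | a.0 has moves --a--▸ s4
  s3 = 0 | (0 + 0 + 0) has moves ∅
  s4 = (0 + 0) | 0 has moves ∅
Reachable graph of Q (7 states):
  t0 = c.(c.((0 + 0) | a.0) + (c.0 + (0 + 0)) | (0 + 0 + a.0)) has moves --c--▸ t1
  t1 = c.((0 + 0) | a.0) + (c.0 + (0 + 0)) | (0 + 0 + a.0) has moves --a--▸ t2, --c--▸ t3, --c--▸ t4
  t2 = (c.0 + (0 + 0)) | 0 has moves --c--▸ t5
  t3 = (0 + 0) | a.0 has moves --a--▸ t6
  t4 = 0 | (0 + 0 + a.0) has moves --a--▸ t5
  t5 = 0 | 0 has moves ∅
  t6 = (0 + 0) | 0 has moves ∅
Partition-refinement fixed point:
  B0 = {s0}
  B1 = {s1}
  B2 = {s2, t3, t4}
  B3 = {s3, s4, t5, t6}
  B4 = {t0}
  B5 = {t1}
  B6 = {t2}
s0 ∈ B0, t0 ∈ B4 → different blocks

not bisimilar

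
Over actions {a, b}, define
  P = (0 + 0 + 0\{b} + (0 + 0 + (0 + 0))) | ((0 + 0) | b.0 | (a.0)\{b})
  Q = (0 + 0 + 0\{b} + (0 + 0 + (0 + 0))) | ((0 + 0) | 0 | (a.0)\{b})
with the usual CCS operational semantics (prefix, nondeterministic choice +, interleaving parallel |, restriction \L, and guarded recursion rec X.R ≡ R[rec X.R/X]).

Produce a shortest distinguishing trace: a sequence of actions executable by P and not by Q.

b

P's transition system — 4 states:
  m0 = (0 + 0 + 0\{b} + (0 + 0 + (0 + 0))) | ((0 + 0) | b.0 | (a.0)\{b}) has moves --a--▸ m1, --b--▸ m2
  m1 = (0 + 0 + 0\{b} + (0 + 0 + (0 + 0))) | ((0 + 0) | b.0 | 0\{b}) has moves --b--▸ m3
  m2 = (0 + 0 + 0\{b} + (0 + 0 + (0 + 0))) | ((0 + 0) | 0 | (a.0)\{b}) has moves --a--▸ m3
  m3 = (0 + 0 + 0\{b} + (0 + 0 + (0 + 0))) | ((0 + 0) | 0 | 0\{b}) has moves stopped
Q's transition system — 2 states:
  n0 = (0 + 0 + 0\{b} + (0 + 0 + (0 + 0))) | ((0 + 0) | 0 | (a.0)\{b}) has moves --a--▸ n1
  n1 = (0 + 0 + 0\{b} + (0 + 0 + (0 + 0))) | ((0 + 0) | 0 | 0\{b}) has moves stopped
Trace ⟨b⟩ through P, begin at {m0}:
  step 1 (b): {m2}
  — P admits the full trace.
Trace ⟨b⟩ through Q, begin at {n0}:
  step 1 (b): ∅ (Q stuck)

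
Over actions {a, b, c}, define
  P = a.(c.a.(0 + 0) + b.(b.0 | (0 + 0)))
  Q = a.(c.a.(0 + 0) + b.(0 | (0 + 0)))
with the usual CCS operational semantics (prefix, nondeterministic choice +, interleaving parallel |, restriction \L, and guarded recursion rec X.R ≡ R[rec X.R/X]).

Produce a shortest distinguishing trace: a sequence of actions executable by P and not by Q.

P's transition system — 6 states:
  p0 = a.(c.a.(0 + 0) + b.(b.0 | (0 + 0))) :: =a=> p1
  p1 = c.a.(0 + 0) + b.(b.0 | (0 + 0)) :: =b=> p2, =c=> p3
  p2 = b.0 | (0 + 0) :: =b=> p4
  p3 = a.(0 + 0) :: =a=> p5
  p4 = 0 | (0 + 0) :: stopped
  p5 = 0 + 0 :: stopped
Q's transition system — 5 states:
  q0 = a.(c.a.(0 + 0) + b.(0 | (0 + 0))) :: =a=> q1
  q1 = c.a.(0 + 0) + b.(0 | (0 + 0)) :: =b=> q2, =c=> q3
  q2 = 0 | (0 + 0) :: stopped
  q3 = a.(0 + 0) :: =a=> q4
  q4 = 0 + 0 :: stopped
Trace ⟨abb⟩ through P, begin at {p0}:
  step 1 (a): {p1}
  step 2 (b): {p2}
  step 3 (b): {p4}
  — P admits the full trace.
Trace ⟨abb⟩ through Q, begin at {q0}:
  step 1 (a): {q1}
  step 2 (b): {q2}
  step 3 (b): no successor for Q

abb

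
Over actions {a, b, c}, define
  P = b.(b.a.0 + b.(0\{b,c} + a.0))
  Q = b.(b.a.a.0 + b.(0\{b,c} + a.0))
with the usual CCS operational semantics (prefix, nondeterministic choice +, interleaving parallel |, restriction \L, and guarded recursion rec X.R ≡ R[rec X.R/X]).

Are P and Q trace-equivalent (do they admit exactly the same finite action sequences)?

P's transition system — 5 states:
  m0 = b.(b.a.0 + b.(0\{b,c} + a.0)) | =b=> m1
  m1 = b.a.0 + b.(0\{b,c} + a.0) | =b=> m2, =b=> m3
  m2 = 0\{b,c} + a.0 | =a=> m4
  m3 = a.0 | =a=> m4
  m4 = 0 | ·
Q's transition system — 6 states:
  n0 = b.(b.a.a.0 + b.(0\{b,c} + a.0)) | =b=> n1
  n1 = b.a.a.0 + b.(0\{b,c} + a.0) | =b=> n2, =b=> n3
  n2 = 0\{b,c} + a.0 | =a=> n4
  n3 = a.a.0 | =a=> n5
  n4 = 0 | ·
  n5 = a.0 | =a=> n4
Executing bbaa from Q (initial set {n0}):
  [1] b ⇒ {n1}
  [2] b ⇒ {n2, n3}
  [3] a ⇒ {n4, n5}
  [4] a ⇒ {n4}
  — Q admits the full trace.
Executing bbaa from P (initial set {m0}):
  [1] b ⇒ {m1}
  [2] b ⇒ {m2, m3}
  [3] a ⇒ {m4}
  [4] a ⇒ ∅  — P cannot continue

traces(P) ≠ traces(Q) — witness ⟨bbaa⟩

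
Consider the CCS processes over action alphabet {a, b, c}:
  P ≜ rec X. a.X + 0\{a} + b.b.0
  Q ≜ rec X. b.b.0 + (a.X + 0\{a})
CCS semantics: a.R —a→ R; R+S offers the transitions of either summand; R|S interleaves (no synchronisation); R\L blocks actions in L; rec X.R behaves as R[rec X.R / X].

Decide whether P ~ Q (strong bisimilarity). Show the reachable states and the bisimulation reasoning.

bisimilar

LTS(P): 3 reachable states
  m0 = rec X. a.X + 0\{a} + b.b.0 | --a--▸ m0, --b--▸ m1
  m1 = b.0 | --b--▸ m2
  m2 = 0 | (no moves)
LTS(Q): 3 reachable states
  n0 = rec X. b.b.0 + (a.X + 0\{a}) | --a--▸ n0, --b--▸ n1
  n1 = b.0 | --b--▸ n2
  n2 = 0 | (no moves)
Partition-refinement fixed point:
  B0 = {m0, n0}
  B1 = {m1, n1}
  B2 = {m2, n2}
m0 ∈ B0, n0 ∈ B0 → same block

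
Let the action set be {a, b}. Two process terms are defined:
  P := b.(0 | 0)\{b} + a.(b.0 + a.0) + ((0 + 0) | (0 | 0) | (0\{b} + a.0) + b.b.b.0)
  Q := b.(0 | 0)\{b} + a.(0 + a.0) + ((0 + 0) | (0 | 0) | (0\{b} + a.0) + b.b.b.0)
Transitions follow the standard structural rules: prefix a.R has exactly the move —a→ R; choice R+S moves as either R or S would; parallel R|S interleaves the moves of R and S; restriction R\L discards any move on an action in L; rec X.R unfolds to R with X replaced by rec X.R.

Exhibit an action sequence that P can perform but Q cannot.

ab

P's transition system — 7 states:
  s0 = b.(0 | 0)\{b} + a.(b.0 + a.0) + ((0 + 0) | (0 | 0) | (0\{b} + a.0) + b.b.b.0) :: —a→ s1, —a→ s2, —b→ s3, —b→ s4
  s1 = (0 + 0) | (0 | 0) | 0 :: ∅
  s2 = b.0 + a.0 :: —a→ s5, —b→ s5
  s3 = (0 | 0)\{b} :: ∅
  s4 = b.b.0 :: —b→ s6
  s5 = 0 :: ∅
  s6 = b.0 :: —b→ s5
Q's transition system — 7 states:
  t0 = b.(0 | 0)\{b} + a.(0 + a.0) + ((0 + 0) | (0 | 0) | (0\{b} + a.0) + b.b.b.0) :: —a→ t1, —a→ t2, —b→ t3, —b→ t4
  t1 = (0 + 0) | (0 | 0) | 0 :: ∅
  t2 = 0 + a.0 :: —a→ t5
  t3 = (0 | 0)\{b} :: ∅
  t4 = b.b.0 :: —b→ t6
  t5 = 0 :: ∅
  t6 = b.0 :: —b→ t5
Executing ab from P (initial set {s0}):
  [1] a ⇒ {s1, s2}
  [2] b ⇒ {s5}
  ✓ P
Executing ab from Q (initial set {t0}):
  [1] a ⇒ {t1, t2}
  [2] b ⇒ ∅  — Q cannot continue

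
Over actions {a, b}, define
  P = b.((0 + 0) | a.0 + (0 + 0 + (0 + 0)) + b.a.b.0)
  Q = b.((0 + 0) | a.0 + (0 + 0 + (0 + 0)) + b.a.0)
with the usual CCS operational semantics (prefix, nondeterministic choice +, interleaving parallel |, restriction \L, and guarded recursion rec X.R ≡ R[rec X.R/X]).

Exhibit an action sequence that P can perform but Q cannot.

Reachable graph of P (6 states):
  m0 = b.((0 + 0) | a.0 + (0 + 0 + (0 + 0)) + b.a.b.0) | =b=> m1
  m1 = (0 + 0) | a.0 + (0 + 0 + (0 + 0)) + b.a.b.0 | =a=> m2, =b=> m3
  m2 = (0 + 0) | 0 | ∅
  m3 = a.b.0 | =a=> m4
  m4 = b.0 | =b=> m5
  m5 = 0 | ∅
Reachable graph of Q (5 states):
  n0 = b.((0 + 0) | a.0 + (0 + 0 + (0 + 0)) + b.a.0) | =b=> n1
  n1 = (0 + 0) | a.0 + (0 + 0 + (0 + 0)) + b.a.0 | =a=> n2, =b=> n3
  n2 = (0 + 0) | 0 | ∅
  n3 = a.0 | =a=> n4
  n4 = 0 | ∅
Trace ⟨bbab⟩ through P, begin at {m0}:
  [1] b ⇒ {m1}
  [2] b ⇒ {m3}
  [3] a ⇒ {m4}
  [4] b ⇒ {m5}
  P completes σ.
Trace ⟨bbab⟩ through Q, begin at {n0}:
  [1] b ⇒ {n1}
  [2] b ⇒ {n3}
  [3] a ⇒ {n4}
  [4] b ⇒ no successor for Q

bbab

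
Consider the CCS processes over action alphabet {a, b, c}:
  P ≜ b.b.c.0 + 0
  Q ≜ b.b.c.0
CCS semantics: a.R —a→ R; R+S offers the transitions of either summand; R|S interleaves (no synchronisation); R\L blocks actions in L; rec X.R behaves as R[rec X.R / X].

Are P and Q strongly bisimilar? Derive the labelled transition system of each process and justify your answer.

LTS(P): 4 reachable states
  u0 = b.b.c.0 + 0 :: --b--▸ u1
  u1 = b.c.0 :: --b--▸ u2
  u2 = c.0 :: --c--▸ u3
  u3 = 0 :: (no moves)
LTS(Q): 4 reachable states
  v0 = b.b.c.0 :: --b--▸ v1
  v1 = b.c.0 :: --b--▸ v2
  v2 = c.0 :: --c--▸ v3
  v3 = 0 :: (no moves)
Coarsest stable partition (strong bisimilarity classes):
  B0 = {u0, v0}
  B1 = {u1, v1}
  B2 = {u2, v2}
  B3 = {u3, v3}
u0 ∈ B0, v0 ∈ B0 → same block

bisimilar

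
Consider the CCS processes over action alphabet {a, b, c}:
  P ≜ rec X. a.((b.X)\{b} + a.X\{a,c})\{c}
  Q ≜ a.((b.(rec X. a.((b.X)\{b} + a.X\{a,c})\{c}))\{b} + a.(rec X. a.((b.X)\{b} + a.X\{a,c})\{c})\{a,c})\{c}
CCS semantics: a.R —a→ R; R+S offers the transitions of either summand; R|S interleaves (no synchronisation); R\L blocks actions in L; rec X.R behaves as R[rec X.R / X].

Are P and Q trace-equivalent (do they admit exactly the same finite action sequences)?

traces(P) = traces(Q)

Reachable graph of P (3 states):
  s0 = rec X. a.((b.X)\{b} + a.X\{a,c})\{c} → --a--▸ s1
  s1 = ((b.(rec X. a.((b.X)\{b} + a.X\{a,c})\{c}))\{b} + a.(rec X. a.((b.X)\{b} + a.X\{a,c})\{c})\{a,c})\{c} → --a--▸ s2
  s2 = (rec X. a.((b.X)\{b} + a.X\{a,c})\{c})\{a,c}\{c} → stopped
Reachable graph of Q (3 states):
  t0 = a.((b.(rec X. a.((b.X)\{b} + a.X\{a,c})\{c}))\{b} + a.(rec X. a.((b.X)\{b} + a.X\{a,c})\{c})\{a,c})\{c} → --a--▸ t1
  t1 = ((b.(rec X. a.((b.X)\{b} + a.X\{a,c})\{c}))\{b} + a.(rec X. a.((b.X)\{b} + a.X\{a,c})\{c})\{a,c})\{c} → --a--▸ t2
  t2 = (rec X. a.((b.X)\{b} + a.X\{a,c})\{c})\{a,c}\{c} → stopped
Coarsest stable partition (strong bisimilarity classes):
  B0 = {s0, t0}
  B1 = {s1, t1}
  B2 = {s2, t2}
s0 ∈ B0, t0 ∈ B0 → same block
Bisimilar ⇒ trace-equivalent.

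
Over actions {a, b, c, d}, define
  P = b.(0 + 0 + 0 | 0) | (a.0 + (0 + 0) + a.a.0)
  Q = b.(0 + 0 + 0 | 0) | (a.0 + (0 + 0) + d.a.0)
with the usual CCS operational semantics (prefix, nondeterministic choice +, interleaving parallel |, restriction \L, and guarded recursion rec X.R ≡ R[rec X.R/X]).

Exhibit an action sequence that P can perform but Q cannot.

aa

LTS(P): 6 reachable states
  s0 = b.(0 + 0 + 0 | 0) | (a.0 + (0 + 0) + a.a.0) ⊢ —a→ s1, —a→ s2, —b→ s3
  s1 = b.(0 + 0 + 0 | 0) | 0 ⊢ —b→ s4
  s2 = b.(0 + 0 + 0 | 0) | a.0 ⊢ —a→ s1, —b→ s5
  s3 = (0 + 0 + 0 | 0) | (a.0 + (0 + 0) + a.a.0) ⊢ —a→ s4, —a→ s5
  s4 = (0 + 0 + 0 | 0) | 0 ⊢ ·
  s5 = (0 + 0 + 0 | 0) | a.0 ⊢ —a→ s4
LTS(Q): 6 reachable states
  t0 = b.(0 + 0 + 0 | 0) | (a.0 + (0 + 0) + d.a.0) ⊢ —a→ t1, —b→ t2, —d→ t3
  t1 = b.(0 + 0 + 0 | 0) | 0 ⊢ —b→ t4
  t2 = (0 + 0 + 0 | 0) | (a.0 + (0 + 0) + d.a.0) ⊢ —a→ t4, —d→ t5
  t3 = b.(0 + 0 + 0 | 0) | a.0 ⊢ —a→ t1, —b→ t5
  t4 = (0 + 0 + 0 | 0) | 0 ⊢ ·
  t5 = (0 + 0 + 0 | 0) | a.0 ⊢ —a→ t4
Trace ⟨aa⟩ through P, begin at {s0}:
  [1] a ⇒ {s1, s2}
  [2] a ⇒ {s1}
  ✓ P
Trace ⟨aa⟩ through Q, begin at {t0}:
  [1] a ⇒ {t1}
  [2] a ⇒ no successor for Q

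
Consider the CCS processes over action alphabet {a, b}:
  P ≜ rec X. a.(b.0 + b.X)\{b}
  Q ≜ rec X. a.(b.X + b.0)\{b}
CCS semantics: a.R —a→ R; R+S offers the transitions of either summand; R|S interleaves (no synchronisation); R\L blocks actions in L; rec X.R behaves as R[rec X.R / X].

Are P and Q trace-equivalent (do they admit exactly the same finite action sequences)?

traces(P) = traces(Q)

Reachable graph of P (2 states):
  p0 = rec X. a.(b.0 + b.X)\{b} :: -a-> p1
  p1 = (b.0 + b.(rec X. a.(b.0 + b.X)\{b}))\{b} :: (no moves)
Reachable graph of Q (2 states):
  q0 = rec X. a.(b.X + b.0)\{b} :: -a-> q1
  q1 = (b.(rec X. a.(b.X + b.0)\{b}) + b.0)\{b} :: (no moves)
Partition-refinement fixed point:
  B0 = {p0, q0}
  B1 = {p1, q1}
p0 ∈ B0, q0 ∈ B0 → same block
Bisimilar ⇒ trace-equivalent.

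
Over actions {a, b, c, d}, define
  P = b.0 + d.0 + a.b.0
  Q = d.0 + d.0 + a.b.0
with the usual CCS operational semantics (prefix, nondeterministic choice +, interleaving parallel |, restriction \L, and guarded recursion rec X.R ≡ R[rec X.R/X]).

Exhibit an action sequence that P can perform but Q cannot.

P's transition system — 3 states:
  u0 = b.0 + d.0 + a.b.0 has moves --a--▸ u1, --b--▸ u2, --d--▸ u2
  u1 = b.0 has moves --b--▸ u2
  u2 = 0 has moves ∅
Q's transition system — 3 states:
  v0 = d.0 + d.0 + a.b.0 has moves --a--▸ v1, --d--▸ v2
  v1 = b.0 has moves --b--▸ v2
  v2 = 0 has moves ∅
Trace ⟨b⟩ through P, begin at {u0}:
  [1] b ⇒ {u2}
  ✓ P
Trace ⟨b⟩ through Q, begin at {v0}:
  [1] b ⇒ ∅  — Q cannot continue

b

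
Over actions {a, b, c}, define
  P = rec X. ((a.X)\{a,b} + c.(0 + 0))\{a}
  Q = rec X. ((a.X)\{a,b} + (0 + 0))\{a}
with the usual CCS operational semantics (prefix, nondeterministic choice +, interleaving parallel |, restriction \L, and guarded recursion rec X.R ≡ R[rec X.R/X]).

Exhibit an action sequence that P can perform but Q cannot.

c

LTS(P): 2 reachable states
  p0 = rec X. ((a.X)\{a,b} + c.(0 + 0))\{a} ⊢ -c-> p1
  p1 = (0 + 0)\{a} ⊢ ∅
LTS(Q): 1 reachable states
  q0 = rec X. ((a.X)\{a,b} + (0 + 0))\{a} ⊢ ∅
Executing c from P (initial set {p0}):
  after c @ step 1: {p1}
  P completes σ.
Executing c from Q (initial set {q0}):
  after c @ step 1: ∅ (Q stuck)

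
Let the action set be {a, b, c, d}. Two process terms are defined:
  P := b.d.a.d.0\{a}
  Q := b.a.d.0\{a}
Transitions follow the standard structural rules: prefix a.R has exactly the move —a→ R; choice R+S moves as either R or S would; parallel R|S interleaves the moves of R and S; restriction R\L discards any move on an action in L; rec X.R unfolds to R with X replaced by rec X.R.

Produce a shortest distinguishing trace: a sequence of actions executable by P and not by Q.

bd

P's transition system — 5 states:
  p0 = b.d.a.d.0\{a} | —b→ p1
  p1 = d.a.d.0\{a} | —d→ p2
  p2 = a.d.0\{a} | —a→ p3
  p3 = d.0\{a} | —d→ p4
  p4 = 0\{a} | stopped
Q's transition system — 4 states:
  q0 = b.a.d.0\{a} | —b→ q1
  q1 = a.d.0\{a} | —a→ q2
  q2 = d.0\{a} | —d→ q3
  q3 = 0\{a} | stopped
Run σ = ⟨bd⟩ on P: start {p0}
  [1] b ⇒ {p1}
  [2] d ⇒ {p2}
  — P admits the full trace.
Run σ = ⟨bd⟩ on Q: start {q0}
  [1] b ⇒ {q1}
  [2] d ⇒ no successor for Q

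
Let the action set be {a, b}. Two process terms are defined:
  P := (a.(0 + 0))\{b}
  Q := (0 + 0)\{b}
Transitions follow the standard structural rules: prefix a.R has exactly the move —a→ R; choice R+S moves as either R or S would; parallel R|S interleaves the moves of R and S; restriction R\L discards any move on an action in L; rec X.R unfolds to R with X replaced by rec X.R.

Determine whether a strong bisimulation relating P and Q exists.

LTS(P): 2 reachable states
  u0 = (a.(0 + 0))\{b} ⊢ =a=> u1
  u1 = (0 + 0)\{b} ⊢ (no moves)
LTS(Q): 1 reachable states
  v0 = (0 + 0)\{b} ⊢ (no moves)
Bisimilarity quotient blocks:
  B0 = {u0}
  B1 = {u1, v0}
u0 ∈ B0, v0 ∈ B1 → different blocks

NO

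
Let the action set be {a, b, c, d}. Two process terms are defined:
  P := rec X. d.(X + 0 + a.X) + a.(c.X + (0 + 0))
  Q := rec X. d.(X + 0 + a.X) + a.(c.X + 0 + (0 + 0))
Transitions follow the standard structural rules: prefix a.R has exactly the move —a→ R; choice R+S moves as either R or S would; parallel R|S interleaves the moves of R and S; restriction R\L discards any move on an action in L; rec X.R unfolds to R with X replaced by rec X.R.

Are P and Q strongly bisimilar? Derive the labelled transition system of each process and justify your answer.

Reachable graph of P (3 states):
  s0 = rec X. d.(X + 0 + a.X) + a.(c.X + (0 + 0)) :: —a→ s1, —d→ s2
  s1 = c.(rec X. d.(X + 0 + a.X) + a.(c.X + (0 + 0))) + (0 + 0) :: —c→ s0
  s2 = (rec X. d.(X + 0 + a.X) + a.(c.X + (0 + 0))) + 0 + a.(rec X. d.(X + 0 + a.X) + a.(c.X + (0 + 0))) :: —a→ s0, —a→ s1, —d→ s2
Reachable graph of Q (3 states):
  t0 = rec X. d.(X + 0 + a.X) + a.(c.X + 0 + (0 + 0)) :: —a→ t1, —d→ t2
  t1 = c.(rec X. d.(X + 0 + a.X) + a.(c.X + 0 + (0 + 0))) + 0 + (0 + 0) :: —c→ t0
  t2 = (rec X. d.(X + 0 + a.X) + a.(c.X + 0 + (0 + 0))) + 0 + a.(rec X. d.(X + 0 + a.X) + a.(c.X + 0 + (0 + 0))) :: —a→ t0, —a→ t1, —d→ t2
Coarsest stable partition (strong bisimilarity classes):
  B0 = {s0, t0}
  B1 = {s2, t2}
  B2 = {s1, t1}
s0 ∈ B0, t0 ∈ B0 → same block

YES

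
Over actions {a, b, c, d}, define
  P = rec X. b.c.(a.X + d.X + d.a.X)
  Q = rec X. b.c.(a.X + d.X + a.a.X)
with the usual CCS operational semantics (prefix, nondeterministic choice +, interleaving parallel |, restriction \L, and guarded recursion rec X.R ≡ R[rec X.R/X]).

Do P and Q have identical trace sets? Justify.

P's transition system — 4 states:
  p0 = rec X. b.c.(a.X + d.X + d.a.X) has moves =b=> p1
  p1 = c.(a.(rec X. b.c.(a.X + d.X + d.a.X)) + d.(rec X. b.c.(a.X + d.X + d.a.X)) + d.a.(rec X. b.c.(a.X + d.X + d.a.X))) has moves =c=> p2
  p2 = a.(rec X. b.c.(a.X + d.X + d.a.X)) + d.(rec X. b.c.(a.X + d.X + d.a.X)) + d.a.(rec X. b.c.(a.X + d.X + d.a.X)) has moves =a=> p0, =d=> p0, =d=> p3
  p3 = a.(rec X. b.c.(a.X + d.X + d.a.X)) has moves =a=> p0
Q's transition system — 4 states:
  q0 = rec X. b.c.(a.X + d.X + a.a.X) has moves =b=> q1
  q1 = c.(a.(rec X. b.c.(a.X + d.X + a.a.X)) + d.(rec X. b.c.(a.X + d.X + a.a.X)) + a.a.(rec X. b.c.(a.X + d.X + a.a.X))) has moves =c=> q2
  q2 = a.(rec X. b.c.(a.X + d.X + a.a.X)) + d.(rec X. b.c.(a.X + d.X + a.a.X)) + a.a.(rec X. b.c.(a.X + d.X + a.a.X)) has moves =a=> q0, =a=> q3, =d=> q0
  q3 = a.(rec X. b.c.(a.X + d.X + a.a.X)) has moves =a=> q0
Executing bcda from P (initial set {p0}):
  after b @ step 1: {p1}
  after c @ step 2: {p2}
  after d @ step 3: {p0, p3}
  after a @ step 4: {p0}
  — P admits the full trace.
Executing bcda from Q (initial set {q0}):
  after b @ step 1: {q1}
  after c @ step 2: {q2}
  after d @ step 3: {q0}
  after a @ step 4: ∅  — Q cannot continue

trace-distinct — witness ⟨bcda⟩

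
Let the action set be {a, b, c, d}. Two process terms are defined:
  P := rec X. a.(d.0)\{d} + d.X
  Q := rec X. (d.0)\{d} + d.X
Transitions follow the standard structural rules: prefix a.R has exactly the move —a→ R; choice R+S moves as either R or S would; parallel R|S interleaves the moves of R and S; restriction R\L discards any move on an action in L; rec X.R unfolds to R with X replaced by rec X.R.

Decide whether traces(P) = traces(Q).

NO — witness ⟨a⟩

LTS(P): 2 reachable states
  s0 = rec X. a.(d.0)\{d} + d.X | —a→ s1, —d→ s0
  s1 = (d.0)\{d} | ·
LTS(Q): 1 reachable states
  t0 = rec X. (d.0)\{d} + d.X | —d→ t0
Executing a from P (initial set {s0}):
  [1] a ⇒ {s1}
  P completes σ.
Executing a from Q (initial set {t0}):
  [1] a ⇒ ∅  — Q cannot continue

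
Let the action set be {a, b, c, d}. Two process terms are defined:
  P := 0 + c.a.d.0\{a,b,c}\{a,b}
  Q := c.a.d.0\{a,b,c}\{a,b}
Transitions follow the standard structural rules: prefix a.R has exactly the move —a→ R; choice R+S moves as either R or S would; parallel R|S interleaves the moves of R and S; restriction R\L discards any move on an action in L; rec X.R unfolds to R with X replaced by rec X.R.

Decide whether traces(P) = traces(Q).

YES

LTS(P): 4 reachable states
  s0 = 0 + c.a.d.0\{a,b,c}\{a,b} ⊢ =c=> s1
  s1 = a.d.0\{a,b,c}\{a,b} ⊢ =a=> s2
  s2 = d.0\{a,b,c}\{a,b} ⊢ =d=> s3
  s3 = 0\{a,b,c}\{a,b} ⊢ ∅
LTS(Q): 4 reachable states
  t0 = c.a.d.0\{a,b,c}\{a,b} ⊢ =c=> t1
  t1 = a.d.0\{a,b,c}\{a,b} ⊢ =a=> t2
  t2 = d.0\{a,b,c}\{a,b} ⊢ =d=> t3
  t3 = 0\{a,b,c}\{a,b} ⊢ ∅
Partition-refinement fixed point:
  B0 = {s0, t0}
  B1 = {s1, t1}
  B2 = {s2, t2}
  B3 = {s3, t3}
s0 ∈ B0, t0 ∈ B0 → same block
Bisimilar ⇒ trace-equivalent.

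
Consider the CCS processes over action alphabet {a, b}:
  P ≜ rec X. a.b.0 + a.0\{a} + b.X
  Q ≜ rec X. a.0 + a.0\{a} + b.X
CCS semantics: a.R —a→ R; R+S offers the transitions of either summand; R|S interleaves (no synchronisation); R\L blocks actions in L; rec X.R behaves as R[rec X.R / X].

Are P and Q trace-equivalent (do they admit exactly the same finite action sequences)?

trace-distinct — witness ⟨ab⟩

Reachable graph of P (4 states):
  p0 = rec X. a.b.0 + a.0\{a} + b.X → -a-> p1, -a-> p2, -b-> p0
  p1 = 0\{a} → ·
  p2 = b.0 → -b-> p3
  p3 = 0 → ·
Reachable graph of Q (3 states):
  q0 = rec X. a.0 + a.0\{a} + b.X → -a-> q1, -a-> q2, -b-> q0
  q1 = 0 → ·
  q2 = 0\{a} → ·
Executing ab from P (initial set {p0}):
  after a @ step 1: {p1, p2}
  after b @ step 2: {p3}
  ✓ P
Executing ab from Q (initial set {q0}):
  after a @ step 1: {q1, q2}
  after b @ step 2: no successor for Q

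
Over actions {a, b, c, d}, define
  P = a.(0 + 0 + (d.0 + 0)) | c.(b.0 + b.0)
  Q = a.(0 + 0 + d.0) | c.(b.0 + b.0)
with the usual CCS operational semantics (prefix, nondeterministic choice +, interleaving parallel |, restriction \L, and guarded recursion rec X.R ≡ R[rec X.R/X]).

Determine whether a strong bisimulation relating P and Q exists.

YES

Reachable graph of P (9 states):
  m0 = a.(0 + 0 + (d.0 + 0)) | c.(b.0 + b.0) has moves -a-> m1, -c-> m2
  m1 = (0 + 0 + (d.0 + 0)) | c.(b.0 + b.0) has moves -c-> m3, -d-> m4
  m2 = a.(0 + 0 + (d.0 + 0)) | (b.0 + b.0) has moves -a-> m3, -b-> m5
  m3 = (0 + 0 + (d.0 + 0)) | (b.0 + b.0) has moves -b-> m6, -d-> m7
  m4 = 0 | c.(b.0 + b.0) has moves -c-> m7
  m5 = a.(0 + 0 + (d.0 + 0)) | 0 has moves -a-> m6
  m6 = (0 + 0 + (d.0 + 0)) | 0 has moves -d-> m8
  m7 = 0 | (b.0 + b.0) has moves -b-> m8
  m8 = 0 | 0 has moves stopped
Reachable graph of Q (9 states):
  n0 = a.(0 + 0 + d.0) | c.(b.0 + b.0) has moves -a-> n1, -c-> n2
  n1 = (0 + 0 + d.0) | c.(b.0 + b.0) has moves -c-> n3, -d-> n4
  n2 = a.(0 + 0 + d.0) | (b.0 + b.0) has moves -a-> n3, -b-> n5
  n3 = (0 + 0 + d.0) | (b.0 + b.0) has moves -b-> n6, -d-> n7
  n4 = 0 | c.(b.0 + b.0) has moves -c-> n7
  n5 = a.(0 + 0 + d.0) | 0 has moves -a-> n6
  n6 = (0 + 0 + d.0) | 0 has moves -d-> n8
  n7 = 0 | (b.0 + b.0) has moves -b-> n8
  n8 = 0 | 0 has moves stopped
Coarsest stable partition (strong bisimilarity classes):
  B0 = {m0, n0}
  B1 = {m2, n2}
  B2 = {m5, n5}
  B3 = {m6, n6}
  B4 = {m8, n8}
  B5 = {m3, n3}
  B6 = {m7, n7}
  B7 = {m1, n1}
  B8 = {m4, n4}
m0 ∈ B0, n0 ∈ B0 → same block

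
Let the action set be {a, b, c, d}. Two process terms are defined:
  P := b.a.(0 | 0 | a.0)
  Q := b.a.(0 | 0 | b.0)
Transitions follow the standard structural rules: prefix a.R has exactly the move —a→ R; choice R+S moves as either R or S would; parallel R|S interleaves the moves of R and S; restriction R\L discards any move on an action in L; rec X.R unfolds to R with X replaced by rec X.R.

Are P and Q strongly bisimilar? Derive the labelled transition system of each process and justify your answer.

NO

P's transition system — 4 states:
  p0 = b.a.(0 | 0 | a.0) :: =b=> p1
  p1 = a.(0 | 0 | a.0) :: =a=> p2
  p2 = 0 | 0 | a.0 :: =a=> p3
  p3 = 0 | 0 | 0 :: stopped
Q's transition system — 4 states:
  q0 = b.a.(0 | 0 | b.0) :: =b=> q1
  q1 = a.(0 | 0 | b.0) :: =a=> q2
  q2 = 0 | 0 | b.0 :: =b=> q3
  q3 = 0 | 0 | 0 :: stopped
Partition-refinement fixed point:
  B0 = {p0}
  B1 = {p1}
  B2 = {p2}
  B3 = {p3, q3}
  B4 = {q0}
  B5 = {q1}
  B6 = {q2}
p0 ∈ B0, q0 ∈ B4 → different blocks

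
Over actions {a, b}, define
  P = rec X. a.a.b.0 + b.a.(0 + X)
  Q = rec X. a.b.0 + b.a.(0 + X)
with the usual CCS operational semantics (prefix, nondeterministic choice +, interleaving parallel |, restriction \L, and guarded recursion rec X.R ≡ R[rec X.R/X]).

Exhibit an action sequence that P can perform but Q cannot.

aa

LTS(P): 6 reachable states
  m0 = rec X. a.a.b.0 + b.a.(0 + X) → ··a··> m1, ··b··> m2
  m1 = a.b.0 → ··a··> m3
  m2 = a.(0 + (rec X. a.a.b.0 + b.a.(0 + X))) → ··a··> m4
  m3 = b.0 → ··b··> m5
  m4 = 0 + (rec X. a.a.b.0 + b.a.(0 + X)) → ··a··> m1, ··b··> m2
  m5 = 0 → (no moves)
LTS(Q): 5 reachable states
  n0 = rec X. a.b.0 + b.a.(0 + X) → ··a··> n1, ··b··> n2
  n1 = b.0 → ··b··> n3
  n2 = a.(0 + (rec X. a.b.0 + b.a.(0 + X))) → ··a··> n4
  n3 = 0 → (no moves)
  n4 = 0 + (rec X. a.b.0 + b.a.(0 + X)) → ··a··> n1, ··b··> n2
Trace ⟨aa⟩ through P, begin at {m0}:
  after a @ step 1: {m1}
  after a @ step 2: {m3}
  ✓ P
Trace ⟨aa⟩ through Q, begin at {n0}:
  after a @ step 1: {n1}
  after a @ step 2: ∅  — Q cannot continue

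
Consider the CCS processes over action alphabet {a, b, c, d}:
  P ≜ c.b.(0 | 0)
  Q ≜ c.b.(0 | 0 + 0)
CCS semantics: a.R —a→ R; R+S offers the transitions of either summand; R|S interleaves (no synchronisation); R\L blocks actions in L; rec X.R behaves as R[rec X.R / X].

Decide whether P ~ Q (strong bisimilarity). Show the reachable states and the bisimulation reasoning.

P ~ Q

LTS(P): 3 reachable states
  s0 = c.b.(0 | 0) ⊢ =c=> s1
  s1 = b.(0 | 0) ⊢ =b=> s2
  s2 = 0 | 0 ⊢ ∅
LTS(Q): 3 reachable states
  t0 = c.b.(0 | 0 + 0) ⊢ =c=> t1
  t1 = b.(0 | 0 + 0) ⊢ =b=> t2
  t2 = 0 | 0 + 0 ⊢ ∅
Coarsest stable partition (strong bisimilarity classes):
  B0 = {s0, t0}
  B1 = {s1, t1}
  B2 = {s2, t2}
s0 ∈ B0, t0 ∈ B0 → same block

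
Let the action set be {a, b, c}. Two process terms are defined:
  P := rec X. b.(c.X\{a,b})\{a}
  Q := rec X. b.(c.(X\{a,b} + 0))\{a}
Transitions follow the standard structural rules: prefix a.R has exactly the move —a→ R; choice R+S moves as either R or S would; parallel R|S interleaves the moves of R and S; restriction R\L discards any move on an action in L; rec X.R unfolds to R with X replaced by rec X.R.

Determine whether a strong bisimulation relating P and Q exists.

bisimilar

LTS(P): 3 reachable states
  m0 = rec X. b.(c.X\{a,b})\{a} :: —b→ m1
  m1 = (c.(rec X. b.(c.X\{a,b})\{a})\{a,b})\{a} :: —c→ m2
  m2 = (rec X. b.(c.X\{a,b})\{a})\{a,b}\{a} :: ·
LTS(Q): 3 reachable states
  n0 = rec X. b.(c.(X\{a,b} + 0))\{a} :: —b→ n1
  n1 = (c.((rec X. b.(c.(X\{a,b} + 0))\{a})\{a,b} + 0))\{a} :: —c→ n2
  n2 = ((rec X. b.(c.(X\{a,b} + 0))\{a})\{a,b} + 0)\{a} :: ·
Partition-refinement fixed point:
  B0 = {m0, n0}
  B1 = {m1, n1}
  B2 = {m2, n2}
m0 ∈ B0, n0 ∈ B0 → same block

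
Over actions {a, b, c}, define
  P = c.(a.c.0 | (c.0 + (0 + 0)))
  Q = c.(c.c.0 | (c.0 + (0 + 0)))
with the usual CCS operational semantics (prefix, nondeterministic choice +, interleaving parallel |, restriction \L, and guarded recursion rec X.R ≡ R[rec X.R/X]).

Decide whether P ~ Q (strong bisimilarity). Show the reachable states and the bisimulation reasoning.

NO

P's transition system — 7 states:
  u0 = c.(a.c.0 | (c.0 + (0 + 0))) → ··c··> u1
  u1 = a.c.0 | (c.0 + (0 + 0)) → ··a··> u2, ··c··> u3
  u2 = c.0 | (c.0 + (0 + 0)) → ··c··> u4, ··c··> u5
  u3 = a.c.0 | 0 → ··a··> u5
  u4 = 0 | (c.0 + (0 + 0)) → ··c··> u6
  u5 = c.0 | 0 → ··c··> u6
  u6 = 0 | 0 → ·
Q's transition system — 7 states:
  v0 = c.(c.c.0 | (c.0 + (0 + 0))) → ··c··> v1
  v1 = c.c.0 | (c.0 + (0 + 0)) → ··c··> v2, ··c··> v3
  v2 = c.0 | (c.0 + (0 + 0)) → ··c··> v4, ··c··> v5
  v3 = c.c.0 | 0 → ··c··> v5
  v4 = 0 | (c.0 + (0 + 0)) → ··c··> v6
  v5 = c.0 | 0 → ··c··> v6
  v6 = 0 | 0 → ·
Partition-refinement fixed point:
  B0 = {u0}
  B1 = {u1}
  B2 = {u2, v2, v3}
  B3 = {u4, u5, v4, v5}
  B4 = {u6, v6}
  B5 = {u3}
  B6 = {v0}
  B7 = {v1}
u0 ∈ B0, v0 ∈ B6 → different blocks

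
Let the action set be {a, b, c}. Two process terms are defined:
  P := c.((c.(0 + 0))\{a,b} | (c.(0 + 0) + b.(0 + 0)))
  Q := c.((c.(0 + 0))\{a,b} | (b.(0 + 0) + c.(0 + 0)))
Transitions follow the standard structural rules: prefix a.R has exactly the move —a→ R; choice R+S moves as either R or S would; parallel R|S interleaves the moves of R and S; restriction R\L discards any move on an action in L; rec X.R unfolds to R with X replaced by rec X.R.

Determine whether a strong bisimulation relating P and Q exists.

P's transition system — 5 states:
  m0 = c.((c.(0 + 0))\{a,b} | (c.(0 + 0) + b.(0 + 0))) → —c→ m1
  m1 = (c.(0 + 0))\{a,b} | (c.(0 + 0) + b.(0 + 0)) → —b→ m2, —c→ m2, —c→ m3
  m2 = (c.(0 + 0))\{a,b} | (0 + 0) → —c→ m4
  m3 = (0 + 0)\{a,b} | (c.(0 + 0) + b.(0 + 0)) → —b→ m4, —c→ m4
  m4 = (0 + 0)\{a,b} | (0 + 0) → ∅
Q's transition system — 5 states:
  n0 = c.((c.(0 + 0))\{a,b} | (b.(0 + 0) + c.(0 + 0))) → —c→ n1
  n1 = (c.(0 + 0))\{a,b} | (b.(0 + 0) + c.(0 + 0)) → —b→ n2, —c→ n2, —c→ n3
  n2 = (c.(0 + 0))\{a,b} | (0 + 0) → —c→ n4
  n3 = (0 + 0)\{a,b} | (b.(0 + 0) + c.(0 + 0)) → —b→ n4, —c→ n4
  n4 = (0 + 0)\{a,b} | (0 + 0) → ∅
Bisimilarity quotient blocks:
  B0 = {m0, n0}
  B1 = {m1, n1}
  B2 = {m3, n3}
  B3 = {m4, n4}
  B4 = {m2, n2}
m0 ∈ B0, n0 ∈ B0 → same block

YES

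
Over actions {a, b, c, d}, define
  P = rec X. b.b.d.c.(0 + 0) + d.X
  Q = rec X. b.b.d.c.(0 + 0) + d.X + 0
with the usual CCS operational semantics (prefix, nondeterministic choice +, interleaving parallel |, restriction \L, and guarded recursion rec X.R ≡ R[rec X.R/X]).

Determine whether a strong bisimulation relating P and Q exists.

Reachable graph of P (5 states):
  u0 = rec X. b.b.d.c.(0 + 0) + d.X → =b=> u1, =d=> u0
  u1 = b.d.c.(0 + 0) → =b=> u2
  u2 = d.c.(0 + 0) → =d=> u3
  u3 = c.(0 + 0) → =c=> u4
  u4 = 0 + 0 → (no moves)
Reachable graph of Q (5 states):
  v0 = rec X. b.b.d.c.(0 + 0) + d.X + 0 → =b=> v1, =d=> v0
  v1 = b.d.c.(0 + 0) → =b=> v2
  v2 = d.c.(0 + 0) → =d=> v3
  v3 = c.(0 + 0) → =c=> v4
  v4 = 0 + 0 → (no moves)
Coarsest stable partition (strong bisimilarity classes):
  B0 = {u0, v0}
  B1 = {u1, v1}
  B2 = {u2, v2}
  B3 = {u3, v3}
  B4 = {u4, v4}
u0 ∈ B0, v0 ∈ B0 → same block

P ~ Q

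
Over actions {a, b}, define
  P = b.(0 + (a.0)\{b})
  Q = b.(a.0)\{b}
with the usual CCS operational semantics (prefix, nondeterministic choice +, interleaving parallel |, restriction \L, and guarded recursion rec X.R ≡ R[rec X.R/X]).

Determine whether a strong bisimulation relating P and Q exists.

Reachable graph of P (3 states):
  u0 = b.(0 + (a.0)\{b}) ⊢ =b=> u1
  u1 = 0 + (a.0)\{b} ⊢ =a=> u2
  u2 = 0\{b} ⊢ ·
Reachable graph of Q (3 states):
  v0 = b.(a.0)\{b} ⊢ =b=> v1
  v1 = (a.0)\{b} ⊢ =a=> v2
  v2 = 0\{b} ⊢ ·
Bisimilarity quotient blocks:
  B0 = {u0, v0}
  B1 = {u1, v1}
  B2 = {u2, v2}
u0 ∈ B0, v0 ∈ B0 → same block

YES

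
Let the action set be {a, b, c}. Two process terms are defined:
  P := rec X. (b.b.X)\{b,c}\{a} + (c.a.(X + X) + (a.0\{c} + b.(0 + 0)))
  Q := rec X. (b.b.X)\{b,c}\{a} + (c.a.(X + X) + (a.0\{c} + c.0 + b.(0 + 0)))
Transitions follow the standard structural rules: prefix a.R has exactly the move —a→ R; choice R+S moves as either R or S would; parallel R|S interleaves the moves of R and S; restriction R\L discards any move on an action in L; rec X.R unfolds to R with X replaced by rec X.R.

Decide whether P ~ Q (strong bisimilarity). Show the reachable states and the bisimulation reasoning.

NO

P's transition system — 5 states:
  m0 = rec X. (b.b.X)\{b,c}\{a} + (c.a.(X + X) + (a.0\{c} + b.(0 + 0))) :: -a-> m1, -b-> m2, -c-> m3
  m1 = 0\{c} :: stopped
  m2 = 0 + 0 :: stopped
  m3 = a.((rec X. (b.b.X)\{b,c}\{a} + (c.a.(X + X) + (a.0\{c} + b.(0 + 0)))) + (rec X. (b.b.X)\{b,c}\{a} + (c.a.(X + X) + (a.0\{c} + b.(0 + 0))))) :: -a-> m4
  m4 = (rec X. (b.b.X)\{b,c}\{a} + (c.a.(X + X) + (a.0\{c} + b.(0 + 0)))) + (rec X. (b.b.X)\{b,c}\{a} + (c.a.(X + X) + (a.0\{c} + b.(0 + 0)))) :: -a-> m1, -b-> m2, -c-> m3
Q's transition system — 6 states:
  n0 = rec X. (b.b.X)\{b,c}\{a} + (c.a.(X + X) + (a.0\{c} + c.0 + b.(0 + 0))) :: -a-> n1, -b-> n2, -c-> n3, -c-> n4
  n1 = 0\{c} :: stopped
  n2 = 0 + 0 :: stopped
  n3 = 0 :: stopped
  n4 = a.((rec X. (b.b.X)\{b,c}\{a} + (c.a.(X + X) + (a.0\{c} + c.0 + b.(0 + 0)))) + (rec X. (b.b.X)\{b,c}\{a} + (c.a.(X + X) + (a.0\{c} + c.0 + b.(0 + 0))))) :: -a-> n5
  n5 = (rec X. (b.b.X)\{b,c}\{a} + (c.a.(X + X) + (a.0\{c} + c.0 + b.(0 + 0)))) + (rec X. (b.b.X)\{b,c}\{a} + (c.a.(X + X) + (a.0\{c} + c.0 + b.(0 + 0)))) :: -a-> n1, -b-> n2, -c-> n3, -c-> n4
Bisimilarity quotient blocks:
  B0 = {m0, m4}
  B1 = {m3}
  B2 = {m1, m2, n1, n2, n3}
  B3 = {n0, n5}
  B4 = {n4}
m0 ∈ B0, n0 ∈ B3 → different blocks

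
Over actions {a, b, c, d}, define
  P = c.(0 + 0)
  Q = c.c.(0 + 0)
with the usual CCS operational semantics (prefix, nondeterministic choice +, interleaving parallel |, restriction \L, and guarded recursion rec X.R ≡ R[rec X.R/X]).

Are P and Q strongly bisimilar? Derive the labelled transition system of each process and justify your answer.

LTS(P): 2 reachable states
  s0 = c.(0 + 0) | =c=> s1
  s1 = 0 + 0 | deadlocked
LTS(Q): 3 reachable states
  t0 = c.c.(0 + 0) | =c=> t1
  t1 = c.(0 + 0) | =c=> t2
  t2 = 0 + 0 | deadlocked
Partition-refinement fixed point:
  B0 = {s0, t1}
  B1 = {s1, t2}
  B2 = {t0}
s0 ∈ B0, t0 ∈ B2 → different blocks

P ≁ Q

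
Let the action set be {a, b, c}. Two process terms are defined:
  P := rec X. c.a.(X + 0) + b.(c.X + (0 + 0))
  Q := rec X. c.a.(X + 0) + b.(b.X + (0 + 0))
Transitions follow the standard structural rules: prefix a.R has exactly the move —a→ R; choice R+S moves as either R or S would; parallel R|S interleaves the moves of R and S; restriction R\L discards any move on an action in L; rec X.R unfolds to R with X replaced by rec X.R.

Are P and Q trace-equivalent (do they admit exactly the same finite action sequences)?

traces(P) ≠ traces(Q) — witness ⟨bc⟩

P's transition system — 4 states:
  u0 = rec X. c.a.(X + 0) + b.(c.X + (0 + 0)) ⊢ ··b··> u1, ··c··> u2
  u1 = c.(rec X. c.a.(X + 0) + b.(c.X + (0 + 0))) + (0 + 0) ⊢ ··c··> u0
  u2 = a.((rec X. c.a.(X + 0) + b.(c.X + (0 + 0))) + 0) ⊢ ··a··> u3
  u3 = (rec X. c.a.(X + 0) + b.(c.X + (0 + 0))) + 0 ⊢ ··b··> u1, ··c··> u2
Q's transition system — 4 states:
  v0 = rec X. c.a.(X + 0) + b.(b.X + (0 + 0)) ⊢ ··b··> v1, ··c··> v2
  v1 = b.(rec X. c.a.(X + 0) + b.(b.X + (0 + 0))) + (0 + 0) ⊢ ··b··> v0
  v2 = a.((rec X. c.a.(X + 0) + b.(b.X + (0 + 0))) + 0) ⊢ ··a··> v3
  v3 = (rec X. c.a.(X + 0) + b.(b.X + (0 + 0))) + 0 ⊢ ··b··> v1, ··c··> v2
Executing bc from P (initial set {u0}):
  [1] b ⇒ {u1}
  [2] c ⇒ {u0}
  P completes σ.
Executing bc from Q (initial set {v0}):
  [1] b ⇒ {v1}
  [2] c ⇒ ∅ (Q stuck)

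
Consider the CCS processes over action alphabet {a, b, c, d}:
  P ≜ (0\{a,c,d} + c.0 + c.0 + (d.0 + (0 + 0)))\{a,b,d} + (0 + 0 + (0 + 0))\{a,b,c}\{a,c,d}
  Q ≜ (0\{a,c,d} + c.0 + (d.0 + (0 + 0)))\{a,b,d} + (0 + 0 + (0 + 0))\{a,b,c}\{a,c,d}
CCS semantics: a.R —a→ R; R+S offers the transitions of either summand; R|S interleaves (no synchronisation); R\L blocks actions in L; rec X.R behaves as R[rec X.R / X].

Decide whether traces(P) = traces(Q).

YES

LTS(P): 2 reachable states
  u0 = (0\{a,c,d} + c.0 + c.0 + (d.0 + (0 + 0)))\{a,b,d} + (0 + 0 + (0 + 0))\{a,b,c}\{a,c,d} has moves -c-> u1
  u1 = 0\{a,b,d} has moves ·
LTS(Q): 2 reachable states
  v0 = (0\{a,c,d} + c.0 + (d.0 + (0 + 0)))\{a,b,d} + (0 + 0 + (0 + 0))\{a,b,c}\{a,c,d} has moves -c-> v1
  v1 = 0\{a,b,d} has moves ·
Coarsest stable partition (strong bisimilarity classes):
  B0 = {u0, v0}
  B1 = {u1, v1}
u0 ∈ B0, v0 ∈ B0 → same block
Bisimilar ⇒ trace-equivalent.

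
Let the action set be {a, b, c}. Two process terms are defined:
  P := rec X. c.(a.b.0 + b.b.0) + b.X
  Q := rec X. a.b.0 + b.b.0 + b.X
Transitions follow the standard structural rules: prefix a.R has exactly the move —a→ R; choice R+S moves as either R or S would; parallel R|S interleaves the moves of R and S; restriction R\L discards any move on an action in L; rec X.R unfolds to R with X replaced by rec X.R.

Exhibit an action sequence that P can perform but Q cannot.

LTS(P): 4 reachable states
  p0 = rec X. c.(a.b.0 + b.b.0) + b.X → -b-> p0, -c-> p1
  p1 = a.b.0 + b.b.0 → -a-> p2, -b-> p2
  p2 = b.0 → -b-> p3
  p3 = 0 → deadlocked
LTS(Q): 3 reachable states
  q0 = rec X. a.b.0 + b.b.0 + b.X → -a-> q1, -b-> q0, -b-> q1
  q1 = b.0 → -b-> q2
  q2 = 0 → deadlocked
Executing c from P (initial set {p0}):
  after c @ step 1: {p1}
  — P admits the full trace.
Executing c from Q (initial set {q0}):
  after c @ step 1: ∅ (Q stuck)

c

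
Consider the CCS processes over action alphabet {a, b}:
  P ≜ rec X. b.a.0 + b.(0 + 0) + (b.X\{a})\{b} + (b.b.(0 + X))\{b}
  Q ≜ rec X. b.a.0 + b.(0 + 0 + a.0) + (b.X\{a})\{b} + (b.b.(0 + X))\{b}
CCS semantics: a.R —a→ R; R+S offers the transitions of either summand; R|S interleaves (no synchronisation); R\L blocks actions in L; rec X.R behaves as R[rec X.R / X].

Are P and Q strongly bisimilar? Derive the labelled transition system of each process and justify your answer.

P's transition system — 4 states:
  u0 = rec X. b.a.0 + b.(0 + 0) + (b.X\{a})\{b} + (b.b.(0 + X))\{b} → =b=> u1, =b=> u2
  u1 = 0 + 0 → ∅
  u2 = a.0 → =a=> u3
  u3 = 0 → ∅
Q's transition system — 4 states:
  v0 = rec X. b.a.0 + b.(0 + 0 + a.0) + (b.X\{a})\{b} + (b.b.(0 + X))\{b} → =b=> v1, =b=> v2
  v1 = 0 + 0 + a.0 → =a=> v3
  v2 = a.0 → =a=> v3
  v3 = 0 → ∅
Partition-refinement fixed point:
  B0 = {u0}
  B1 = {u2, v1, v2}
  B2 = {u1, u3, v3}
  B3 = {v0}
u0 ∈ B0, v0 ∈ B3 → different blocks

NO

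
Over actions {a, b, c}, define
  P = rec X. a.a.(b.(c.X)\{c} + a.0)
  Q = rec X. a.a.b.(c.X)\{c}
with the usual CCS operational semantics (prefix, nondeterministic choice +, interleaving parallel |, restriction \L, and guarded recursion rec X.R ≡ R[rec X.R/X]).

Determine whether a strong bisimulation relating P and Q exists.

P ≁ Q

P's transition system — 5 states:
  u0 = rec X. a.a.(b.(c.X)\{c} + a.0) → -a-> u1
  u1 = a.(b.(c.(rec X. a.a.(b.(c.X)\{c} + a.0)))\{c} + a.0) → -a-> u2
  u2 = b.(c.(rec X. a.a.(b.(c.X)\{c} + a.0)))\{c} + a.0 → -a-> u3, -b-> u4
  u3 = 0 → ∅
  u4 = (c.(rec X. a.a.(b.(c.X)\{c} + a.0)))\{c} → ∅
Q's transition system — 4 states:
  v0 = rec X. a.a.b.(c.X)\{c} → -a-> v1
  v1 = a.b.(c.(rec X. a.a.b.(c.X)\{c}))\{c} → -a-> v2
  v2 = b.(c.(rec X. a.a.b.(c.X)\{c}))\{c} → -b-> v3
  v3 = (c.(rec X. a.a.b.(c.X)\{c}))\{c} → ∅
Bisimilarity quotient blocks:
  B0 = {u0}
  B1 = {u1}
  B2 = {u2}
  B3 = {u3, u4, v3}
  B4 = {v0}
  B5 = {v1}
  B6 = {v2}
u0 ∈ B0, v0 ∈ B4 → different blocks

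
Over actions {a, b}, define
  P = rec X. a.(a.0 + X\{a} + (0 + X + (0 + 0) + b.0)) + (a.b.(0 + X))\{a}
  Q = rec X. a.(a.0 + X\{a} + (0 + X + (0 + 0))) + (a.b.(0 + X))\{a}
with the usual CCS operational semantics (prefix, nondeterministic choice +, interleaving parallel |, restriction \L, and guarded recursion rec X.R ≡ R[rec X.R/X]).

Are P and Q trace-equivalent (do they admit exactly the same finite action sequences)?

traces(P) ≠ traces(Q) — witness ⟨ab⟩

Reachable graph of P (3 states):
  m0 = rec X. a.(a.0 + X\{a} + (0 + X + (0 + 0) + b.0)) + (a.b.(0 + X))\{a} :: -a-> m1
  m1 = a.0 + (rec X. a.(a.0 + X\{a} + (0 + X + (0 + 0) + b.0)) + (a.b.(0 + X))\{a})\{a} + (0 + (rec X. a.(a.0 + X\{a} + (0 + X + (0 + 0) + b.0)) + (a.b.(0 + X))\{a}) + (0 + 0) + b.0) :: -a-> m1, -a-> m2, -b-> m2
  m2 = 0 :: stopped
Reachable graph of Q (3 states):
  n0 = rec X. a.(a.0 + X\{a} + (0 + X + (0 + 0))) + (a.b.(0 + X))\{a} :: -a-> n1
  n1 = a.0 + (rec X. a.(a.0 + X\{a} + (0 + X + (0 + 0))) + (a.b.(0 + X))\{a})\{a} + (0 + (rec X. a.(a.0 + X\{a} + (0 + X + (0 + 0))) + (a.b.(0 + X))\{a}) + (0 + 0)) :: -a-> n1, -a-> n2
  n2 = 0 :: stopped
Trace ⟨ab⟩ through P, begin at {m0}:
  step 1 (a): {m1}
  step 2 (b): {m2}
  — P admits the full trace.
Trace ⟨ab⟩ through Q, begin at {n0}:
  step 1 (a): {n1}
  step 2 (b): ∅  — Q cannot continue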